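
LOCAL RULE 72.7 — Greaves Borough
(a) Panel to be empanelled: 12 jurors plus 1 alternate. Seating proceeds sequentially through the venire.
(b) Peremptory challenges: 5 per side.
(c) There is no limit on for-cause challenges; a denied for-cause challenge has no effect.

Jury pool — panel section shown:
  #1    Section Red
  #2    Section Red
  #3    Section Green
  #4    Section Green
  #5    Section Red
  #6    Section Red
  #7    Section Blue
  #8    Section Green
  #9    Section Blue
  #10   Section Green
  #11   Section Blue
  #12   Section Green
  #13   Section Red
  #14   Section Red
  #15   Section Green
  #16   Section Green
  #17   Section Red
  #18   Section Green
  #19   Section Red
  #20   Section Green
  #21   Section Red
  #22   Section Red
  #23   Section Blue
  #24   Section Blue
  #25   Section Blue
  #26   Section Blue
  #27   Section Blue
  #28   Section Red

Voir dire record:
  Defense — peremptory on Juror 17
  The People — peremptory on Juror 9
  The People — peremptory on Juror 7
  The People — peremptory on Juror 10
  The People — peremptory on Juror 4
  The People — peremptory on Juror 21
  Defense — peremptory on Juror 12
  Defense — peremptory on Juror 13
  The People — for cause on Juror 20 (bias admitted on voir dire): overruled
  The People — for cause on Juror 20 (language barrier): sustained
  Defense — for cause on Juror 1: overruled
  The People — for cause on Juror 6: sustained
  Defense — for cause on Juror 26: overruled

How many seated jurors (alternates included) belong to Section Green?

Removed: #4, #6, #7, #9, #10, #12, #13, #17, #20, #21.
Seated (13 incl. alternates): #1, #2, #3, #5, #8, #11, #14, #15, #16, #18, #19, #22, #23.
Of those, in Section Green: #3, #8, #15, #16, #18 → 5.

5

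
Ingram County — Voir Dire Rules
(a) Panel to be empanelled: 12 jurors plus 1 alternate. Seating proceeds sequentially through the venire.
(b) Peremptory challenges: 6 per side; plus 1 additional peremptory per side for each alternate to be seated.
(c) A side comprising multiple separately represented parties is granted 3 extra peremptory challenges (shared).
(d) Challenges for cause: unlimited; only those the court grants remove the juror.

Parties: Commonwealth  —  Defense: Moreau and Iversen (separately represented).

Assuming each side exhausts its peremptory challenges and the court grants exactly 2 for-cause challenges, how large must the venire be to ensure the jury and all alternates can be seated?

Seats to fill: 12 + 1 alternates = 13.
Peremptories — Commonwealth: 6 + 1×1 = 7; Defense: 6 + 1×1 + 3 = 10; total 17.
For-cause removals: 2.
Minimum venire: 13 + 17 + 2 = 32.

32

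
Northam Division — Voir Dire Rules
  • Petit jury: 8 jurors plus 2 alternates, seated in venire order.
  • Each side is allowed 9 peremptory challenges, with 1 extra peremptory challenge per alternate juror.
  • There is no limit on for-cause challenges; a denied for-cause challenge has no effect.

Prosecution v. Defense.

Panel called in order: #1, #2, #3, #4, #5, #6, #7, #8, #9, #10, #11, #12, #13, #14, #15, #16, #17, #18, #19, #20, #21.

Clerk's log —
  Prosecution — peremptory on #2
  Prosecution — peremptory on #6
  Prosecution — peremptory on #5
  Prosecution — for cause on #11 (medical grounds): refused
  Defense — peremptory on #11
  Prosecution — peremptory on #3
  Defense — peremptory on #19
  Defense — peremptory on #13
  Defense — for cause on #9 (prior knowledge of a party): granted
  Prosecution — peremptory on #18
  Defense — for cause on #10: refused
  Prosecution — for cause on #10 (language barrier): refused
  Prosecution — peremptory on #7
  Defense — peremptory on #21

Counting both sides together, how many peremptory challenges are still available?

Prosecution allotment: 9 base + 1 × 2 alternates = 11. Defense allotment: 9 base + 1 × 2 alternates = 11.
Prosecution peremptories used: #2, #6, #5, #3, #18, #7 — 6 (for-cause on #11, #10 don't count).
Defense peremptories used: #11, #19, #13, #21 — 4 (for-cause on #9, #10 don't count).
Remaining: (11 − 6) + (11 − 4) = 12.

12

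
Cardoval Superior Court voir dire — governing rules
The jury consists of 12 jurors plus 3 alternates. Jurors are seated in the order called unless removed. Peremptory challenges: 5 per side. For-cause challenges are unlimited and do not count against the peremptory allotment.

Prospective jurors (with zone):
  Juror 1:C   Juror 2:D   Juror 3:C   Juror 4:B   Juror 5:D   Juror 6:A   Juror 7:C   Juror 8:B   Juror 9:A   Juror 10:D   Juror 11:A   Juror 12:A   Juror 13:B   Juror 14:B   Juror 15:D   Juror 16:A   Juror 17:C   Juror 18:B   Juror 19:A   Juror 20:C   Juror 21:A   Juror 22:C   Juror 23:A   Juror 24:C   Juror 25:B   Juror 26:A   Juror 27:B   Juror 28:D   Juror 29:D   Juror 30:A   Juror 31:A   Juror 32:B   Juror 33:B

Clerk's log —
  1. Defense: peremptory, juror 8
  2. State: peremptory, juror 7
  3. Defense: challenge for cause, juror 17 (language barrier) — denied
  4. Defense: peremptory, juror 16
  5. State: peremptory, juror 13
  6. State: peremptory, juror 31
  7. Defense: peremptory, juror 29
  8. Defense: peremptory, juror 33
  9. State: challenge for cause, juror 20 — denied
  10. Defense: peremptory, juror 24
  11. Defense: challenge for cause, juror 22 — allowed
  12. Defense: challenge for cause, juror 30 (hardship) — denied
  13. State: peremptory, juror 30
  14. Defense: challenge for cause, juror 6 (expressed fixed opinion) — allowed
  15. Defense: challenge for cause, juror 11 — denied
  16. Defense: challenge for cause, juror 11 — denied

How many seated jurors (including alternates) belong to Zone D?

Removed: #6, #7, #8, #13, #16, #22, #24, #29, #30, #31, #33.
Seated (15 incl. alternates): #1, #2, #3, #4, #5, #9, #10, #11, #12, #14, #15, #17, #18, #19, #20.
Of those, in Zone D: #2, #5, #10, #15 → 4.

4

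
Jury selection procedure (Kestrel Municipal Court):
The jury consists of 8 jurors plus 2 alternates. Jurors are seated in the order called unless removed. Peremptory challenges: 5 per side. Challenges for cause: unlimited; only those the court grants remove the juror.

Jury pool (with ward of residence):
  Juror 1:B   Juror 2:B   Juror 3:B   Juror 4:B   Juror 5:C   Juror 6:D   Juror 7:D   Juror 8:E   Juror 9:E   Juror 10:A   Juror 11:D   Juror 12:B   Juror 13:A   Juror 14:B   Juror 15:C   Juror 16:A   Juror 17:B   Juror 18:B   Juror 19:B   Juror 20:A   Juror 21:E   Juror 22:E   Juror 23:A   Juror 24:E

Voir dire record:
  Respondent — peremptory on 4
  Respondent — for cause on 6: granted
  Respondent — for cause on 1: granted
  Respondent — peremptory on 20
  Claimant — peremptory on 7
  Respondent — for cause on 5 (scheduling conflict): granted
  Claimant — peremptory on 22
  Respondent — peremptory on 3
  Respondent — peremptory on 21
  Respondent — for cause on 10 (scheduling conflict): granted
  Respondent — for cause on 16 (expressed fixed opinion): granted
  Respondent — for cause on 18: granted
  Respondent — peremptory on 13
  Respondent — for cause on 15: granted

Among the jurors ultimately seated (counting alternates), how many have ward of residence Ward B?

Removed: #1, #3, #4, #5, #6, #7, #10, #13, #15, #16, #18, #20, #21, #22.
Seated (10 incl. alternates): #2, #8, #9, #11, #12, #14, #17, #19, #23, #24.
Of those, in Ward B: #2, #12, #14, #17, #19 → 5.

5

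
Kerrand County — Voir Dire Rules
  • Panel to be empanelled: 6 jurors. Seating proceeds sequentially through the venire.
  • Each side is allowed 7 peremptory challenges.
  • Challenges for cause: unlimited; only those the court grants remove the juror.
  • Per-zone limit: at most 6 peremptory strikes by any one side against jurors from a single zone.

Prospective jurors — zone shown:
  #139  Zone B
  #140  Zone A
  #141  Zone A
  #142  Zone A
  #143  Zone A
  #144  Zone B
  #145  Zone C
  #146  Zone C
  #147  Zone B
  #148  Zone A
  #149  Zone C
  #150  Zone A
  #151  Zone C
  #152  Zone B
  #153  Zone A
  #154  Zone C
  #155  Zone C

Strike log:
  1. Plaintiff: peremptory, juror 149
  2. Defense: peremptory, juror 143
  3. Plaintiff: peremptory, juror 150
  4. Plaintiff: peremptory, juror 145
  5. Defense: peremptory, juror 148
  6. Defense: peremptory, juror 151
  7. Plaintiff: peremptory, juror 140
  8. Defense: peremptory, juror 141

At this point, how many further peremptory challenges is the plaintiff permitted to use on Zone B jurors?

3

Plaintiff peremptories so far: #149, #150, #145, #140 — 4 of 7 used, 3 left overall.
Against Zone B: none yet — per-zone cap 6 leaves 6.
Binding limit: min(3, 6) = 3.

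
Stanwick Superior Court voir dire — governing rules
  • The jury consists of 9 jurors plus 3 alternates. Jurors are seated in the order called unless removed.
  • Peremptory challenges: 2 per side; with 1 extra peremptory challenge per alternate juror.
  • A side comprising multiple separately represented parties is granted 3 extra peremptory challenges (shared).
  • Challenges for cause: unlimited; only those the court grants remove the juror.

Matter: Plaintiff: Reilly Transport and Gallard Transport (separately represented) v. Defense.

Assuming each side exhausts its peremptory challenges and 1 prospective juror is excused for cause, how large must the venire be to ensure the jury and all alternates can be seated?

Seats to fill: 9 + 3 alternates = 12.
Peremptories — Plaintiff: 2 + 1×3 + 3 = 8; Defense: 2 + 1×3 = 5; total 13.
For-cause removals: 1.
Minimum venire: 12 + 13 + 1 = 26.

26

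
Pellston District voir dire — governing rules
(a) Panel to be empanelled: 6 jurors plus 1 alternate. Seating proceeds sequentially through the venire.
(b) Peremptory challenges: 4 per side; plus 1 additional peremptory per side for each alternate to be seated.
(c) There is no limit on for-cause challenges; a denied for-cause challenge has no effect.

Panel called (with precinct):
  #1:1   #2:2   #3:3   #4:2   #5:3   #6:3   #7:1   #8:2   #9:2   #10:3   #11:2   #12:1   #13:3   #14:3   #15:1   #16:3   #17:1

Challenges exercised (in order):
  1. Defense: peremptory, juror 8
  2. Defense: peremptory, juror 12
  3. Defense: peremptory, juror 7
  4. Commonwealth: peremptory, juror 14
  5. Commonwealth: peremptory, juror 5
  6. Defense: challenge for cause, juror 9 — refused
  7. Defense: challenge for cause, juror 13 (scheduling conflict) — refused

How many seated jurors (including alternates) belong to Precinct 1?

1

Removed: #5, #7, #8, #12, #14.
Seated (7 incl. alternates): #1, #2, #3, #4, #6, #9, #10.
Of those, in Precinct 1: #1 → 1.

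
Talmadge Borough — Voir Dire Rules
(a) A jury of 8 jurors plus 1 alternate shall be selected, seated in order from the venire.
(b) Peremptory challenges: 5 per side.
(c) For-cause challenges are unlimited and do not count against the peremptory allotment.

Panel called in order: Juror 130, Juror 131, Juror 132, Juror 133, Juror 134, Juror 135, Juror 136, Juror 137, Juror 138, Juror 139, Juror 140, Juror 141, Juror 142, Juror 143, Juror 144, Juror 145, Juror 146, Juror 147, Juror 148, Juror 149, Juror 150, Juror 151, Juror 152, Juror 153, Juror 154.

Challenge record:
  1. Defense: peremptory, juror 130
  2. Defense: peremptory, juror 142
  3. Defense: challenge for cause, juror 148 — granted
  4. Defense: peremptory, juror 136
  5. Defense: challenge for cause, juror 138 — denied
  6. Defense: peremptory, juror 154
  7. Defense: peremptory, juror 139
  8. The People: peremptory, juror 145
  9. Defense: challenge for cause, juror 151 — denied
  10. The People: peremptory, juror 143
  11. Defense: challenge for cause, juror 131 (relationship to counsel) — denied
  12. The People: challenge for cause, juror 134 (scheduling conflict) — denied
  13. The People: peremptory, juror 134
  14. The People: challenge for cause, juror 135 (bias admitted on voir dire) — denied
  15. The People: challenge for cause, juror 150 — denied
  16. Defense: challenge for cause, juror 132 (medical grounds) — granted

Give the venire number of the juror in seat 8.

144

Removed: #130, #132, #134, #136, #139, #142, #143, #145, #148, #154. (#131, #135, #138, #150, #151 stay — for-cause denied.)
Seating in order: seats 1–8 → #131, #133, #135, #137, #138, #140, #141, #144; alternates → #146.
So seat 8 is #144.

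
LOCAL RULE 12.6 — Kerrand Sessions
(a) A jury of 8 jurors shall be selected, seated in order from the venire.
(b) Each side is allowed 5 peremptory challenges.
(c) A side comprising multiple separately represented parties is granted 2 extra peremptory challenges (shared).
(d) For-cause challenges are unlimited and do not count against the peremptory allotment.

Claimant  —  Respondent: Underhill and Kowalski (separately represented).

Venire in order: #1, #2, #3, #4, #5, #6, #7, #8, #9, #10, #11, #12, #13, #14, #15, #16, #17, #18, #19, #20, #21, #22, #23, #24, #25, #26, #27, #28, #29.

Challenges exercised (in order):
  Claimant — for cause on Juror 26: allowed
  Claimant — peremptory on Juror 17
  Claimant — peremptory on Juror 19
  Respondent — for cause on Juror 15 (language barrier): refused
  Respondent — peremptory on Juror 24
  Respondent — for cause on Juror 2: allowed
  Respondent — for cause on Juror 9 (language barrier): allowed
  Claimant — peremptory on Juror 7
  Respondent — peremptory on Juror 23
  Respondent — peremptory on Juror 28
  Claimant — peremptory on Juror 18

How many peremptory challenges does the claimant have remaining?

Claimant allotment: 5.
Claimant peremptories used: #17, #19, #7, #18 — 4 (the for-cause on #26 doesn't count).
Remaining: 5 − 4 = 1.

1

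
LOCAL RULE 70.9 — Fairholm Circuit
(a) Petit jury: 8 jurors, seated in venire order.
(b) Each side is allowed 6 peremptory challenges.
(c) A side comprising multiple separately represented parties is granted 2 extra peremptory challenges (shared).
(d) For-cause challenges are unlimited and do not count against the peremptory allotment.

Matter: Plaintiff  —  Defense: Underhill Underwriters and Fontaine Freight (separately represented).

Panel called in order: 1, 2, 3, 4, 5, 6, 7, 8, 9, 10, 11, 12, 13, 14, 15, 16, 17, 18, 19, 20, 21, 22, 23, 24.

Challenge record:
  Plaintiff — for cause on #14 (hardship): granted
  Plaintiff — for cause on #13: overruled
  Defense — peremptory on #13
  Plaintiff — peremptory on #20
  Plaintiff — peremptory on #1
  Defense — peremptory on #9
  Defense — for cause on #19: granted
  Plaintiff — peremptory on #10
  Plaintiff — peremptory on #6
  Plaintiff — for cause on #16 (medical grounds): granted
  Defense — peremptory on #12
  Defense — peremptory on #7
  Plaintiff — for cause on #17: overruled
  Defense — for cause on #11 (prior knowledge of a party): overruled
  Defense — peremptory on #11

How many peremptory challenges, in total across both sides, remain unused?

Plaintiff allotment: 6. Defense allotment: 6 base + 2 multi-party = 8.
Plaintiff peremptories used: #20, #1, #10, #6 — 4 (for-cause on #14, #13, #16, #17 don't count).
Defense peremptories used: #13, #9, #12, #7, #11 — 5 (for-cause on #19, #11 don't count).
Remaining: (6 − 4) + (8 − 5) = 5.

5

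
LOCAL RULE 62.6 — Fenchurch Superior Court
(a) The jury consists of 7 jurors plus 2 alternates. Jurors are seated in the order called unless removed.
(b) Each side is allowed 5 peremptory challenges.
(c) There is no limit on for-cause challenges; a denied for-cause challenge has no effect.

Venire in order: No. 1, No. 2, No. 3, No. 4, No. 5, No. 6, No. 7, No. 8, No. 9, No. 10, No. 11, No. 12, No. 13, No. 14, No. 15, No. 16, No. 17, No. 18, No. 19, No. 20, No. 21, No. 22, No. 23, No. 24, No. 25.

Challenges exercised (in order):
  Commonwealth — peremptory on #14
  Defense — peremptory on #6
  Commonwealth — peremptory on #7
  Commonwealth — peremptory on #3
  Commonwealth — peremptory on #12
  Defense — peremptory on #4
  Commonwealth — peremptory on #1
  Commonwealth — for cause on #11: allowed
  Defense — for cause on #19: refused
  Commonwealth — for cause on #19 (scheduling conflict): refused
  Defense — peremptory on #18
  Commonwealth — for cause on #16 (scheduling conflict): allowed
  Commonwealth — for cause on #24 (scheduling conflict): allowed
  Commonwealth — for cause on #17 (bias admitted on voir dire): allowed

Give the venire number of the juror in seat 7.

Removed: #1, #3, #4, #6, #7, #11, #12, #14, #16, #17, #18, #24. (#19 stays — for-cause denied.)
Seating in order: seats 1–7 → #2, #5, #8, #9, #10, #13, #15; alternates → #19, #20.
So seat 7 is #15.

15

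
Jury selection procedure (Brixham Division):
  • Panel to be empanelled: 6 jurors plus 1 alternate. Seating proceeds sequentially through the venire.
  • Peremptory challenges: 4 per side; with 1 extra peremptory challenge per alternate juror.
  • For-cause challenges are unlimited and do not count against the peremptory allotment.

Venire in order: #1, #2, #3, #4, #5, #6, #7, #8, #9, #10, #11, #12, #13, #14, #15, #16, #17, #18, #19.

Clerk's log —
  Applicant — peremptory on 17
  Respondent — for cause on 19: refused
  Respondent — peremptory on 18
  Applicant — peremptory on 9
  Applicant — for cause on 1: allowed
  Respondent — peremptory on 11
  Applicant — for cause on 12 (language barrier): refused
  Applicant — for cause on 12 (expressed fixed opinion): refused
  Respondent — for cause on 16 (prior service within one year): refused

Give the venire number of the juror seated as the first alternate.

Removed: #1, #9, #11, #17, #18. (#12, #16, #19 stay — for-cause denied.)
Filling seats in venire order through position 7: #2, #3, #4, #5, #6, #7, #8.
So alternate 1 is #8.

8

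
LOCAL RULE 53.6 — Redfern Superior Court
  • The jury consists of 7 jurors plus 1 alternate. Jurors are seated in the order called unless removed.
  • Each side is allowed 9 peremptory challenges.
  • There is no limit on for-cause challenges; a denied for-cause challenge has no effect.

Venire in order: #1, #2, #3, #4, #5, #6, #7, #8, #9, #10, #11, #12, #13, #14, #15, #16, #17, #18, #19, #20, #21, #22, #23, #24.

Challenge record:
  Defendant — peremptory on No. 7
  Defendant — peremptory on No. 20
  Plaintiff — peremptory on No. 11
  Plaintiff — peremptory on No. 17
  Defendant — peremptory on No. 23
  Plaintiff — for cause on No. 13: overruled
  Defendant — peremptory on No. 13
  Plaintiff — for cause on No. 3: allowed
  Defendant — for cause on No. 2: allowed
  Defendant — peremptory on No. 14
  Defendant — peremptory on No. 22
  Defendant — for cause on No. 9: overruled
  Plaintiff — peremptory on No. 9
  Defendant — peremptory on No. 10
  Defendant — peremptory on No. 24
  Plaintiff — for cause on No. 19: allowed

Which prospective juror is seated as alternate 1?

16

Removed: #2, #3, #7, #9, #10, #11, #13, #14, #17, #19, #20, #22, #23, #24.
Seating in order: seats 1–7 → #1, #4, #5, #6, #8, #12, #15; alternates → #16.
So alternate 1 is #16.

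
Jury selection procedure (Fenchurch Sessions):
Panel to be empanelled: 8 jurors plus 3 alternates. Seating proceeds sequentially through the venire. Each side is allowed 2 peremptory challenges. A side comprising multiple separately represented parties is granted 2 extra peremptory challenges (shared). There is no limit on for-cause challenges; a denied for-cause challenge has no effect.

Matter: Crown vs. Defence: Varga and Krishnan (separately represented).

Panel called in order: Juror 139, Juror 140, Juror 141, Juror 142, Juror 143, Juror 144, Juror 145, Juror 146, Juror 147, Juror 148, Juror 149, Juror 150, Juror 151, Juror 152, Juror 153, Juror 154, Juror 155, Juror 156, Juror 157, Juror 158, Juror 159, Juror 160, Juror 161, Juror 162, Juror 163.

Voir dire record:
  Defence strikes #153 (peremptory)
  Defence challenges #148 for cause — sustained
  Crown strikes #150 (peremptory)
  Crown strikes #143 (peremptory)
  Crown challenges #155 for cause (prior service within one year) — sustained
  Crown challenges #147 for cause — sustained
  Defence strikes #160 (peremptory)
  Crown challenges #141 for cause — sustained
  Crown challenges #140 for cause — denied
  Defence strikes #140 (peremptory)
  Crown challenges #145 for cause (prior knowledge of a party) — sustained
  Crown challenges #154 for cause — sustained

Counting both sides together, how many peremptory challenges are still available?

Crown allotment: 2. Defence allotment: 2 base + 2 multi-party = 4.
Crown peremptories used: #150, #143 — 2 (for-cause on #155, #147, #141, #140, #145, #154 don't count).
Defence peremptories used: #153, #160, #140 — 3 (the for-cause on #148 doesn't count).
Remaining: (2 − 2) + (4 − 3) = 1.

1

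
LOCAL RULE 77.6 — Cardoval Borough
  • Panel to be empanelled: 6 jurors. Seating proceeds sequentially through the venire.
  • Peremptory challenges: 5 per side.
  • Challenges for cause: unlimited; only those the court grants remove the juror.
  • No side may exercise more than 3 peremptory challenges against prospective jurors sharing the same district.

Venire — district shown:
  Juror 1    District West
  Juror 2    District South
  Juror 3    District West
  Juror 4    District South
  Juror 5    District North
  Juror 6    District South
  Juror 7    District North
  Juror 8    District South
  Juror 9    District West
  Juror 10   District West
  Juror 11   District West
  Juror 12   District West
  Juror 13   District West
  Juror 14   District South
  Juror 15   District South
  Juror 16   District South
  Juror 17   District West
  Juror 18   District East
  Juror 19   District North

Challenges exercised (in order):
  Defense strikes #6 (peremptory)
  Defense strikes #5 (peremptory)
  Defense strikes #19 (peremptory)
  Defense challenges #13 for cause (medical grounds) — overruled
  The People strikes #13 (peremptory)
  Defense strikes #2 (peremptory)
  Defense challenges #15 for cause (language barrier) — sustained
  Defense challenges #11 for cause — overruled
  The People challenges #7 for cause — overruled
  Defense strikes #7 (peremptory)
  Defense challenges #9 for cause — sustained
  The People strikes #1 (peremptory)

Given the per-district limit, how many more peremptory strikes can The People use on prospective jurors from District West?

The People peremptories so far: #13, #1 — 2 of 5 used, 3 left overall.
Against District West: #13, #1 — 2 used; per-district cap 3 leaves 1.
Binding limit: min(3, 1) = 1.

1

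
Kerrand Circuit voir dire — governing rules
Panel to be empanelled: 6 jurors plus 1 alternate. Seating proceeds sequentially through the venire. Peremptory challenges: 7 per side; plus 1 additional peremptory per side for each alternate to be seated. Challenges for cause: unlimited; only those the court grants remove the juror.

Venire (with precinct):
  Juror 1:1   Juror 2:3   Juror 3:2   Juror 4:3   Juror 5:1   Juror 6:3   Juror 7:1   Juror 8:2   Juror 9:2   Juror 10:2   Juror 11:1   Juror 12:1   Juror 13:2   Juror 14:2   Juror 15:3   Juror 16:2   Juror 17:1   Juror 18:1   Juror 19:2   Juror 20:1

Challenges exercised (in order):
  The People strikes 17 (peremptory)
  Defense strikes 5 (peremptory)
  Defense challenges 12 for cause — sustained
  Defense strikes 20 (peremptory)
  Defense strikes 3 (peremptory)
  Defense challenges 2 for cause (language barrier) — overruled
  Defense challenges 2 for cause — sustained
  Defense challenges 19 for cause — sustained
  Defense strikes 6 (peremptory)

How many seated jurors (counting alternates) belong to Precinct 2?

3

Removed: #2, #3, #5, #6, #12, #17, #19, #20.
Seated (7 incl. alternates): #1, #4, #7, #8, #9, #10, #11.
Of those, in Precinct 2: #8, #9, #10 → 3.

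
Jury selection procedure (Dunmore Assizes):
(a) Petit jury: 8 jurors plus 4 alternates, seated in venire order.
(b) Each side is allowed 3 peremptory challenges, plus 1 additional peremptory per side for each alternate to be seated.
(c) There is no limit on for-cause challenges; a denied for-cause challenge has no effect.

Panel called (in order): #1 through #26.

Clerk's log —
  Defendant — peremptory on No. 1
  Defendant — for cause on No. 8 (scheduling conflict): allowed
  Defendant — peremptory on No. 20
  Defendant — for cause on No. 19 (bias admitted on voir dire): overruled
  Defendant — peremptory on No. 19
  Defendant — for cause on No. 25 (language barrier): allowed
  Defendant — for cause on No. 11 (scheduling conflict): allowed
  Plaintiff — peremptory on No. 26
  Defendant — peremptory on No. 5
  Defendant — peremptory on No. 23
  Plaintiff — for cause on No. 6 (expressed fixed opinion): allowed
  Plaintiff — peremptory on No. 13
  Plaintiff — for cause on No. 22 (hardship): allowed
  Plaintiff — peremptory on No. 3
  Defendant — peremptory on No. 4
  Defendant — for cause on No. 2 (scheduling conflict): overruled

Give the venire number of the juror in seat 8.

Removed: #1, #3, #4, #5, #6, #8, #11, #13, #19, #20, #22, #23, #25, #26. (#2 stays — for-cause denied.)
Seating in order: seats 1–8 → #2, #7, #9, #10, #12, #14, #15, #16; alternates → #17, #18, #21, #24.
So seat 8 is #16.

16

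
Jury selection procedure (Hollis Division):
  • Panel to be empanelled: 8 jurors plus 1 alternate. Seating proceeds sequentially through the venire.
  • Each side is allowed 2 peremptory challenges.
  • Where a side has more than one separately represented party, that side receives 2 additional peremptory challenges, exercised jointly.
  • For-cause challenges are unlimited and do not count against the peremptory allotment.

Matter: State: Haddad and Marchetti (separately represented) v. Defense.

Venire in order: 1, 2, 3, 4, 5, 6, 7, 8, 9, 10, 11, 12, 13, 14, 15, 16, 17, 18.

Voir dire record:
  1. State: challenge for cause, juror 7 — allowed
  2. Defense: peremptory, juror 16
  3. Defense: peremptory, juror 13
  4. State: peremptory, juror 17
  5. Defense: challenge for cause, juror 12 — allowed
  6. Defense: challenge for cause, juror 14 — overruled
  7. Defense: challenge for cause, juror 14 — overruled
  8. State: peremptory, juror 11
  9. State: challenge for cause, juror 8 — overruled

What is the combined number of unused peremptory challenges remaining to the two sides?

2

State allotment: 2 base + 2 multi-party = 4. Defense allotment: 2.
State peremptories used: #17, #11 — 2 (for-cause on #7, #8 don't count).
Defense peremptories used: #16, #13 — 2 (for-cause on #12, #14, #14 don't count).
Remaining: (4 − 2) + (2 − 2) = 2.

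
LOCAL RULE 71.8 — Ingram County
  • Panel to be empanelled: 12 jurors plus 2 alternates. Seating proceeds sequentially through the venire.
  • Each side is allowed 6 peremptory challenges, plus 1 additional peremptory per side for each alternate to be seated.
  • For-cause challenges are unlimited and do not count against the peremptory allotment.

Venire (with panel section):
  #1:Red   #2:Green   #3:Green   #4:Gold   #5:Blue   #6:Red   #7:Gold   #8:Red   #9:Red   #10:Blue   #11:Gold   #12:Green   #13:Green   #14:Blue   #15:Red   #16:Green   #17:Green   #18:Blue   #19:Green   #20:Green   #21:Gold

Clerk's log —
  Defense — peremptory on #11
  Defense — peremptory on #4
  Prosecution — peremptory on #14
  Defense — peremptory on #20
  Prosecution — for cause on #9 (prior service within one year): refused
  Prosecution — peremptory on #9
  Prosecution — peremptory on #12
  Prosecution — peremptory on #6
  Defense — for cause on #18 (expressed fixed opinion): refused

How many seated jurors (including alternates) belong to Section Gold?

2

Removed: #4, #6, #9, #11, #12, #14, #20.
Seated (14 incl. alternates): #1, #2, #3, #5, #7, #8, #10, #13, #15, #16, #17, #18, #19, #21.
Of those, in Section Gold: #7, #21 → 2.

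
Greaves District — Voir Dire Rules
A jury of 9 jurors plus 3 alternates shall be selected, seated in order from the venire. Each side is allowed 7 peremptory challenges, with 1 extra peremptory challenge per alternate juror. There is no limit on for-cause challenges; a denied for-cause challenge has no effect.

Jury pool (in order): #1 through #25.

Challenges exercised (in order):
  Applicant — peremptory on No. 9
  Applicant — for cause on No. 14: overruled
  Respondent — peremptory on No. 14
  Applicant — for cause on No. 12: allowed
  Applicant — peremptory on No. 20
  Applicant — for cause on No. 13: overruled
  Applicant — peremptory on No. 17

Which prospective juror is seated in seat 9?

Removed: #9, #12, #14, #17, #20. (#13 stays — for-cause denied.)
Seating in order: seats 1–9 → #1, #2, #3, #4, #5, #6, #7, #8, #10; alternates → #11, #13, #15.
So seat 9 is #10.

10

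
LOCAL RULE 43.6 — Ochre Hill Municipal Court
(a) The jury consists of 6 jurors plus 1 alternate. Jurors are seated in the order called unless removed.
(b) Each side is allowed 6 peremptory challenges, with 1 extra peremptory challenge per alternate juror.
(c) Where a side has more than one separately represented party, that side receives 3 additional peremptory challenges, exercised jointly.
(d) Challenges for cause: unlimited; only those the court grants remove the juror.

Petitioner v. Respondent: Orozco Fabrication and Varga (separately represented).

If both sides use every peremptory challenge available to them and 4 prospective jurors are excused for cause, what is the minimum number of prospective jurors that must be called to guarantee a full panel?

Seats to fill: 6 + 1 alternates = 7.
Peremptories — Petitioner: 6 + 1×1 = 7; Respondent: 6 + 1×1 + 3 = 10; total 17.
For-cause removals: 4.
Minimum venire: 7 + 17 + 4 = 28.

28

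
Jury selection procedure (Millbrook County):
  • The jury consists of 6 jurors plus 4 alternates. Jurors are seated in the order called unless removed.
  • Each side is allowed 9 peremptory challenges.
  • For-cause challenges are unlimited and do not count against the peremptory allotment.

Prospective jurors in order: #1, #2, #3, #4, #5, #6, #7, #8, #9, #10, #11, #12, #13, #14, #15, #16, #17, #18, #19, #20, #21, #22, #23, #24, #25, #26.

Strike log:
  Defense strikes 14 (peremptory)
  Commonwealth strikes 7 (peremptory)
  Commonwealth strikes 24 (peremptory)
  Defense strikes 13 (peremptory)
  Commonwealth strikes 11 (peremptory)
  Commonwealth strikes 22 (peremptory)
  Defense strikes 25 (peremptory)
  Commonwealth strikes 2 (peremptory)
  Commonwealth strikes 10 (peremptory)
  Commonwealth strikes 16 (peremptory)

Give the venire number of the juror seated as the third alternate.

15

Removed: #2, #7, #10, #11, #13, #14, #16, #22, #24, #25.
Seating in order: seats 1–6 → #1, #3, #4, #5, #6, #8; alternates → #9, #12, #15, #17.
So alternate 3 is #15.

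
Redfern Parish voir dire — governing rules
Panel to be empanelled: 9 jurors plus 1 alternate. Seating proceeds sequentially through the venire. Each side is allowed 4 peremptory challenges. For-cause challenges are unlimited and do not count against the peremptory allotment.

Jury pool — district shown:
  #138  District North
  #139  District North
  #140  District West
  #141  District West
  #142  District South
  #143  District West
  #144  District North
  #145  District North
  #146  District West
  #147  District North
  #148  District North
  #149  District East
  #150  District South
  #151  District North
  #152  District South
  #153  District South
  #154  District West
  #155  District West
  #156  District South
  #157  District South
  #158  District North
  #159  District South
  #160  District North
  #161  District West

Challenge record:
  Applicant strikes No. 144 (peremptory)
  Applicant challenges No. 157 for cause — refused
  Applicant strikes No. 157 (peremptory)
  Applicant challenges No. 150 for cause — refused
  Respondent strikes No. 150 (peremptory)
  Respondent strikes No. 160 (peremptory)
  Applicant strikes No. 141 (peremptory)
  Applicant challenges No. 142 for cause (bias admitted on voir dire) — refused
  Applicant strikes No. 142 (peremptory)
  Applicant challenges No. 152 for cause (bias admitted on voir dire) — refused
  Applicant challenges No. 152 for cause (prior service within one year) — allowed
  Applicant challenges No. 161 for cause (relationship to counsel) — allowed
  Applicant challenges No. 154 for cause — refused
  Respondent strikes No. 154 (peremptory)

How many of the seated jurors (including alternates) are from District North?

Removed: #141, #142, #144, #150, #152, #154, #157, #160, #161.
Seated (10 incl. alternates): #138, #139, #140, #143, #145, #146, #147, #148, #149, #151.
Of those, in District North: #138, #139, #145, #147, #148, #151 → 6.

6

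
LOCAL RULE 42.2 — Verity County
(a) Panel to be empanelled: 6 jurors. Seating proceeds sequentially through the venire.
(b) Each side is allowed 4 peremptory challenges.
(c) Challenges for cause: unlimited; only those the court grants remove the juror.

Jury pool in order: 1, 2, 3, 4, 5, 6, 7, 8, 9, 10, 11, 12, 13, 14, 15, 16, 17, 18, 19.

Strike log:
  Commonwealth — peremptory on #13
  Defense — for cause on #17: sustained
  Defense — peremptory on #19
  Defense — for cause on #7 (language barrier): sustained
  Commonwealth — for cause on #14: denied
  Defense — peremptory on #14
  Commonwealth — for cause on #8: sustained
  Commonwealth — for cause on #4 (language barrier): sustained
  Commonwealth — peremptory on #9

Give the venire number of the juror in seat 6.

10

Removed: #4, #7, #8, #9, #13, #14, #17, #19.
Filling seats in venire order through position 6: #1, #2, #3, #5, #6, #10.
So seat 6 is #10.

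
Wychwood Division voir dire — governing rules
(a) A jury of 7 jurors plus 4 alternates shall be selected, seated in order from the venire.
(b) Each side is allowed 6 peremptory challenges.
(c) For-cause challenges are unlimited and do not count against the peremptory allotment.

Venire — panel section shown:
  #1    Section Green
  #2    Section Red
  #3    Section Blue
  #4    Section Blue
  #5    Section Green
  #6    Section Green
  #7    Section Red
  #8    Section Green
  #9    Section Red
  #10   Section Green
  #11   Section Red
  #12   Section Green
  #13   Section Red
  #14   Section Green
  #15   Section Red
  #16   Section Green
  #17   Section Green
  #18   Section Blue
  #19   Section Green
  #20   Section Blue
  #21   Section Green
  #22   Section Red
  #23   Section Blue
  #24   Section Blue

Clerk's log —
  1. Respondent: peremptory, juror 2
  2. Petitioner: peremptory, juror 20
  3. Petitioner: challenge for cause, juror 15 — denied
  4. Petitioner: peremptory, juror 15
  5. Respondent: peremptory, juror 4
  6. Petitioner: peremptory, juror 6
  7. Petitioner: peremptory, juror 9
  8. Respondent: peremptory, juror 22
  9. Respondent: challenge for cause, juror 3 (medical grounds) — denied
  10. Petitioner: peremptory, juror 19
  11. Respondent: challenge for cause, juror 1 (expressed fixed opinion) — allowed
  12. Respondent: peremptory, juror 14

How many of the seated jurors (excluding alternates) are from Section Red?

Removed: #1, #2, #4, #6, #9, #14, #15, #19, #20, #22.
Seated jurors 1–7: #3, #5, #7, #8, #10, #11, #12 (alternates #13, #16, #17, #18 not counted).
Of those, in Section Red: #7, #11 → 2.

2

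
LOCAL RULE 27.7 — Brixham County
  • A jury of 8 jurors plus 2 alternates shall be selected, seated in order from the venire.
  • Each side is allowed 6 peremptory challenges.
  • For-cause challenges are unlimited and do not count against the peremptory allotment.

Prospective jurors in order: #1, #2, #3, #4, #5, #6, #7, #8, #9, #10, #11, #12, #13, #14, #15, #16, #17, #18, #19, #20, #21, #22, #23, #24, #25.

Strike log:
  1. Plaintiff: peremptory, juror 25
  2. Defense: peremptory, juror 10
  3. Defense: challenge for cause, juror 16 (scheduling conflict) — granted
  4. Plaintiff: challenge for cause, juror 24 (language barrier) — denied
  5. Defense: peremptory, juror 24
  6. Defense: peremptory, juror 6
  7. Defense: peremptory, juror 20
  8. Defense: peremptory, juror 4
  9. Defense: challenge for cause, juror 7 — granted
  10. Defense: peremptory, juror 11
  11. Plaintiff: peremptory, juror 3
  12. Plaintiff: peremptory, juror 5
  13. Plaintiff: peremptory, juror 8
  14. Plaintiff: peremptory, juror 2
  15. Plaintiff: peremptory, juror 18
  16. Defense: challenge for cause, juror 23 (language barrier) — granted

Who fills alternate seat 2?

22

Removed: #2, #3, #4, #5, #6, #7, #8, #10, #11, #16, #18, #20, #23, #24, #25.
Filling seats in venire order through position 10: #1, #9, #12, #13, #14, #15, #17, #19, #21, #22.
So alternate 2 is #22.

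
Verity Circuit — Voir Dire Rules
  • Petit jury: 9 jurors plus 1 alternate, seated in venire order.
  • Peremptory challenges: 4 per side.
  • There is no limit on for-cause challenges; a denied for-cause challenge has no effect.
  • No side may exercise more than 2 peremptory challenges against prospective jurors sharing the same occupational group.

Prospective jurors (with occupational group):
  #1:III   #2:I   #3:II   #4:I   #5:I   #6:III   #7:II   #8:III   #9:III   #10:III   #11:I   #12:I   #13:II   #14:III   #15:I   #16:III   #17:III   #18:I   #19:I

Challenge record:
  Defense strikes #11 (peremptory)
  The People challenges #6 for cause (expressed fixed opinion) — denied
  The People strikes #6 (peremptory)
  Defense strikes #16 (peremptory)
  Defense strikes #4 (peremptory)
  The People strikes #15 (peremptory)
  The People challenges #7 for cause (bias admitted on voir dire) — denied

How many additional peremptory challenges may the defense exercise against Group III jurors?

Defense peremptories so far: #11, #16, #4 — 3 of 4 used, 1 left overall.
Against Group III: #16 — 1 used; per-group cap 2 leaves 1.
Binding limit: min(1, 1) = 1.

1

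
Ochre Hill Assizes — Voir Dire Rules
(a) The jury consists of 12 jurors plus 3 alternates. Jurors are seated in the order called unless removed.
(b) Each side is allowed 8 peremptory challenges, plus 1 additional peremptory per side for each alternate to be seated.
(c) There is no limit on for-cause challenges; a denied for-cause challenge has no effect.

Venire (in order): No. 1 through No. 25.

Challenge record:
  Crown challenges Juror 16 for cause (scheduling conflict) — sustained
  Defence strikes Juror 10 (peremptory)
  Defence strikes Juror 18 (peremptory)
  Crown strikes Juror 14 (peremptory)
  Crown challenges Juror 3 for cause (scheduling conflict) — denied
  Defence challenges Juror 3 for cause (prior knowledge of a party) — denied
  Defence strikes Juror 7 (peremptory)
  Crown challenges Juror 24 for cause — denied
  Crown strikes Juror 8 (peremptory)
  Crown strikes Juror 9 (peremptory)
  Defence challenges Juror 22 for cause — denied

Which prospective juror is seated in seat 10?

15

Removed: #7, #8, #9, #10, #14, #16, #18. (#3, #22, #24 stay — for-cause denied.)
Seating in order: seats 1–12 → #1, #2, #3, #4, #5, #6, #11, #12, #13, #15, #17, #19; alternates → #20, #21, #22.
So seat 10 is #15.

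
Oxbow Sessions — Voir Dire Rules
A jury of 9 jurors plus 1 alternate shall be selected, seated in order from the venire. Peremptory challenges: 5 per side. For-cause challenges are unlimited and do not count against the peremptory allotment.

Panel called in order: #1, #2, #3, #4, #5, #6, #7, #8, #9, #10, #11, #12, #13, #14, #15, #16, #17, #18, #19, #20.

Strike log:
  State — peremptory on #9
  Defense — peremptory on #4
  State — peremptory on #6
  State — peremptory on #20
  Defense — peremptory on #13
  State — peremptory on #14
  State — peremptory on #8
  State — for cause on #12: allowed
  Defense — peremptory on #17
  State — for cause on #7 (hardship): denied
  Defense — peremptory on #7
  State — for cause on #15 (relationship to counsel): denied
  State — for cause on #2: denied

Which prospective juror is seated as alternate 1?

19

Removed: #4, #6, #7, #8, #9, #12, #13, #14, #17, #20. (#2, #15 stay — for-cause denied.)
Filling seats in venire order through position 10: #1, #2, #3, #5, #10, #11, #15, #16, #18, #19.
So alternate 1 is #19.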